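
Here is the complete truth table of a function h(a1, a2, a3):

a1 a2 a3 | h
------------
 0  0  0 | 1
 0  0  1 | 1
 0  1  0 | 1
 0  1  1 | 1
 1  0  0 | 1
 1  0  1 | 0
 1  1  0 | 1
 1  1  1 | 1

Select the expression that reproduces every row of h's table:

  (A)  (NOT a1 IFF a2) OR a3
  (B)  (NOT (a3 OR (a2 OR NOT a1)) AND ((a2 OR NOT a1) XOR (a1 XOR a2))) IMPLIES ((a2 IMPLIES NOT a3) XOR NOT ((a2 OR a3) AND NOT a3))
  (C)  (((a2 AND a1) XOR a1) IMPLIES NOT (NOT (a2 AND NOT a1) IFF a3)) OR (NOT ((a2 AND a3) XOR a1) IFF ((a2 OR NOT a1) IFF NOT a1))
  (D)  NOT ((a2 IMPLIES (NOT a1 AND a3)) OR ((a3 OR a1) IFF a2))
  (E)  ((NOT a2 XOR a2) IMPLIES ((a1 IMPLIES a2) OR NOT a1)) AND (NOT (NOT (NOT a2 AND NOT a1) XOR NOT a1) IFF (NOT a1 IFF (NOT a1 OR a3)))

C

(A) disagrees with h on (0,0,0) (formula → 0, table → 1); rule it out.
(B) disagrees with h on (1,0,0) (formula → 0, table → 1); rule it out.
(D) disagrees with h on (0,0,0) (formula → 0, table → 1); rule it out.
(E) disagrees with h on (0,0,0) (formula → 0, table → 1); rule it out.
(C) is the remaining candidate, and it agrees with h on all 8 inputs.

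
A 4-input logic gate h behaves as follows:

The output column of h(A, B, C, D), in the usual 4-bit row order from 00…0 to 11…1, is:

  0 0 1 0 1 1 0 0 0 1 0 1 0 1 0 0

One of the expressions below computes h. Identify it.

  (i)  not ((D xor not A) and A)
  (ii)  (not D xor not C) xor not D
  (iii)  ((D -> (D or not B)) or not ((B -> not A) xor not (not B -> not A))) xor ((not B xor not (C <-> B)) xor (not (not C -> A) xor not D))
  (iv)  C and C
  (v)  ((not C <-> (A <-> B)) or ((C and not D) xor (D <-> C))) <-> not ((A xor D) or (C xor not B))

v

(i): at (0,0,0,0) it gives 1, but h = 0 — eliminated.
(ii): at (0,0,0,0) it gives 1, but h = 0 — eliminated.
(iii): at (0,0,0,1) it gives 1, but h = 0 — eliminated.
(iv): at (0,0,1,1) it gives 1, but h = 0 — eliminated.
(v) is the remaining candidate, and it agrees with h on all 16 inputs.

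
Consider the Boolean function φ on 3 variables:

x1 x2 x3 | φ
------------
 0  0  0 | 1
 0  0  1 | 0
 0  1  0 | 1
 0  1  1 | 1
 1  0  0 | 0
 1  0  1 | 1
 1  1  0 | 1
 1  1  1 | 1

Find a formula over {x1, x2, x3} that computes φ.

φ(x1, x2, x3) = NOT (((NOT x1 AND NOT x2) AND x3) OR ((x1 AND NOT x2) AND NOT x3))

The 0-rows are (0,0,1), (1,0,0). Take each as a conjunction (¬x1·¬x2·x3, x1·¬x2·¬x3), form their disjunction, and complement — that gives a formula that is 1 everywhere φ is.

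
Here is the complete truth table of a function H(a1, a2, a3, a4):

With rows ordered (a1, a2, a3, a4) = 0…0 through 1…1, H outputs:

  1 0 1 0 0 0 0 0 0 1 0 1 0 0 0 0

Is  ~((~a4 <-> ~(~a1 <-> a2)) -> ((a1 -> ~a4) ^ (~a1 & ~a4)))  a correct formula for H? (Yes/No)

Test each input against both H and the formula:
  a1=0, a2=0, a3=0, a4=0: formula gives 1, H = 1 ✓
  a1=0, a2=0, a3=0, a4=1: formula gives 0, H = 0 ✓
  a1=0, a2=0, a3=1, a4=0: formula gives 1, H = 1 ✓
  a1=0, a2=0, a3=1, a4=1: formula gives 0, H = 0 ✓
  … (the remaining 12 rows also agree.)
No disagreement on any input; they are logically equivalent.

Yes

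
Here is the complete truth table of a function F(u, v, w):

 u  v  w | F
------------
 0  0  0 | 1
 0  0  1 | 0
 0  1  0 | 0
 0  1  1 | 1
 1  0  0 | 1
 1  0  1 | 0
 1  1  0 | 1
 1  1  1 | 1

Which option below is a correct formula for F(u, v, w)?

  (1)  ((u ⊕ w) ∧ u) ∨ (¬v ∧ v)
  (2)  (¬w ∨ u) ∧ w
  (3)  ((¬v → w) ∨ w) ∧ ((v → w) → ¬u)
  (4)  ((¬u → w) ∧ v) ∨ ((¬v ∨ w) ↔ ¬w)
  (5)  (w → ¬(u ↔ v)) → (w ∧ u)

(1): at (0,0,0) it gives 0, but F = 1 — eliminated.
(2): at (0,0,0) it gives 0, but F = 1 — eliminated.
(3): at (0,0,0) it gives 0, but F = 1 — eliminated.
(5): at (0,0,0) it gives 0, but F = 1 — eliminated.
Only (4) survives; checking it on all 8 rows confirms it matches F.

4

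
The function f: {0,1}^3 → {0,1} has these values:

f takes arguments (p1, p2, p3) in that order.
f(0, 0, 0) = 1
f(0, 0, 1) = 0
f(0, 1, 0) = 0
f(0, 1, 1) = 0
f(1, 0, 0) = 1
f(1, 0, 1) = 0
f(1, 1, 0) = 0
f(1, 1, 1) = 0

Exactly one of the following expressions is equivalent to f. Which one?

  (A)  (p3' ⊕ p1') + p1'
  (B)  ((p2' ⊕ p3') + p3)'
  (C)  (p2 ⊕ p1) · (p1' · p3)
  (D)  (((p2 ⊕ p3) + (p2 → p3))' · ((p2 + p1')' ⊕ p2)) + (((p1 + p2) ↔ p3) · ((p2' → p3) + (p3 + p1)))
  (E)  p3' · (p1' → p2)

(A) fails at (0,0,1): the formula yields 1, f is 0.
(C) fails at (0,0,0): the formula yields 0, f is 1.
(D) fails at (0,0,0): the formula yields 0, f is 1.
(E) fails at (0,0,0): the formula yields 0, f is 1.
Only (B) survives; checking it on all 8 rows confirms it matches f.

B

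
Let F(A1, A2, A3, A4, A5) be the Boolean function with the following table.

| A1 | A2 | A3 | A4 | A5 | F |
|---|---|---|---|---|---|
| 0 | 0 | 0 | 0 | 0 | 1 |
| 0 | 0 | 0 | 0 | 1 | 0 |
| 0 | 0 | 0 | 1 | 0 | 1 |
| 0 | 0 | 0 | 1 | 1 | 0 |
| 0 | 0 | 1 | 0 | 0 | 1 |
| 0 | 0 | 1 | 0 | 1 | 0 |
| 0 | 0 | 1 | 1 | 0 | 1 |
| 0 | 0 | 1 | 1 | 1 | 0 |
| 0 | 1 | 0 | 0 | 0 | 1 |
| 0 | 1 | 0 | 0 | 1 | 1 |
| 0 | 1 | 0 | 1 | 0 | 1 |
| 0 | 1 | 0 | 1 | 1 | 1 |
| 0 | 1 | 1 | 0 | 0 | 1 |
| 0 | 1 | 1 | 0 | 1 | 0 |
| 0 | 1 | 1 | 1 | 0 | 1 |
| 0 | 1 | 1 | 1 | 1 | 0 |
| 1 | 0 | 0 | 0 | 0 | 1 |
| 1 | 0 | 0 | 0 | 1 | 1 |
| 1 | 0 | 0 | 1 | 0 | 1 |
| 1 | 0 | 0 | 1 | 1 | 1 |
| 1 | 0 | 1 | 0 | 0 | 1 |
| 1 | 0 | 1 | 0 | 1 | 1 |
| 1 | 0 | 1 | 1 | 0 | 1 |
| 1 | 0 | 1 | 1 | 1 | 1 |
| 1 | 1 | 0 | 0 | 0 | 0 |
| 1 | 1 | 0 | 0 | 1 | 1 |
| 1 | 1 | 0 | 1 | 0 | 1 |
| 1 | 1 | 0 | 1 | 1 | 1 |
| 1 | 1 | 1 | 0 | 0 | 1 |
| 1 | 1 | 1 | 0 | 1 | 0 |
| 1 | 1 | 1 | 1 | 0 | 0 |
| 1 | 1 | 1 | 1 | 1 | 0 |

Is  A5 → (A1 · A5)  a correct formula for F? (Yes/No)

Test each input against both F and the formula:
  A1=0, A2=0, A3=0, A4=0, A5=0: formula gives 1, F = 1 ✓
  A1=0, A2=0, A3=0, A4=0, A5=1: formula gives 0, F = 0 ✓
  A1=0, A2=0, A3=0, A4=1, A5=0: formula gives 1, F = 1 ✓
  A1=0, A2=0, A3=0, A4=1, A5=1: formula gives 0, F = 0 ✓
  …
  A1=0, A2=1, A3=0, A4=0, A5=1: formula gives 0, but F = 1 ✗
A single disagreement suffices: at (0,1,0,0,1) they differ, so the formula does not compute F.

No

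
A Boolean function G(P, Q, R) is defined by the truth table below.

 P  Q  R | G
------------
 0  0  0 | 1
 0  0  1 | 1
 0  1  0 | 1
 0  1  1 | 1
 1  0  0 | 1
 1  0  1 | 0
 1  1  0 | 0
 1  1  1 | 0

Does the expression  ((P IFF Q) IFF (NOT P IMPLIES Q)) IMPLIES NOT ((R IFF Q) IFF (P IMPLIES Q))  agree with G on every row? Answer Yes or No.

Test each input against both G and the formula:
  P=0, Q=0, R=0: formula gives 1, G = 1 ✓
  P=0, Q=0, R=1: formula gives 1, G = 1 ✓
  P=0, Q=1, R=0: formula gives 1, G = 1 ✓
  P=0, Q=1, R=1: formula gives 1, G = 1 ✓
  P=1, Q=0, R=0: formula gives 1, G = 1 ✓
  P=1, Q=0, R=1: formula gives 1, but G = 0 ✗
Since they disagree at (1,0,1), the expression is not a correct formula for G.

No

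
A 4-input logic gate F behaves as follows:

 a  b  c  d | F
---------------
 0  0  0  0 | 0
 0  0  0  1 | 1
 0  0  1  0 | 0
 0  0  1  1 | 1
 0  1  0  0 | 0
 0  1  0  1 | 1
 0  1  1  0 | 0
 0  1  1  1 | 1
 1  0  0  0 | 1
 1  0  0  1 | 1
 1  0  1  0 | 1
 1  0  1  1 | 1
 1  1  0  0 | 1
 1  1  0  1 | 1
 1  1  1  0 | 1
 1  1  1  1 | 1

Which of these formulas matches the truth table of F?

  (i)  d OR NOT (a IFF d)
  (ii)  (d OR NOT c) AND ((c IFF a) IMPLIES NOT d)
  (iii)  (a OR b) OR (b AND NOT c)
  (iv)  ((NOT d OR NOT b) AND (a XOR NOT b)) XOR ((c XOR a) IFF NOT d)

(ii) disagrees with F on (0,0,0,0) (formula → 1, table → 0); rule it out.
(iii) disagrees with F on (0,0,0,1) (formula → 0, table → 1); rule it out.
(iv) disagrees with F on (0,0,0,0) (formula → 1, table → 0); rule it out.
(i) is the remaining candidate, and it agrees with F on all 16 inputs.

i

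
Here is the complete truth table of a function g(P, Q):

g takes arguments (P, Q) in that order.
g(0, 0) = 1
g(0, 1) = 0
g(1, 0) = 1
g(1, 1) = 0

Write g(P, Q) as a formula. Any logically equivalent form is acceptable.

g(P, Q) = NOT Q

The output is the negation of Q.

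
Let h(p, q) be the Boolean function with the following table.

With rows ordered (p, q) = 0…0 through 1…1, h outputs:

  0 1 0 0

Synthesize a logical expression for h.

h(p, q) = ¬p ∧ q

1 only at (0,1): NOT p AND q.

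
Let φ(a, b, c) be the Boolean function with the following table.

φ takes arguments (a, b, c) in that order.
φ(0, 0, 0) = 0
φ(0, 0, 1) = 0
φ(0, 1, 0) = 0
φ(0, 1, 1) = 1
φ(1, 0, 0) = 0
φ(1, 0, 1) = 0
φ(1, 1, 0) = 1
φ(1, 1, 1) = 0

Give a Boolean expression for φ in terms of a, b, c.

φ(a, b, c) = ((a' · b) · c) + ((a · b) · c')

φ=1 on 2 inputs: (0,1,1), (1,1,0). Reading each as a conjunction of literals (¬a·b·c, a·b·¬c) and taking the OR gives the canonical DNF.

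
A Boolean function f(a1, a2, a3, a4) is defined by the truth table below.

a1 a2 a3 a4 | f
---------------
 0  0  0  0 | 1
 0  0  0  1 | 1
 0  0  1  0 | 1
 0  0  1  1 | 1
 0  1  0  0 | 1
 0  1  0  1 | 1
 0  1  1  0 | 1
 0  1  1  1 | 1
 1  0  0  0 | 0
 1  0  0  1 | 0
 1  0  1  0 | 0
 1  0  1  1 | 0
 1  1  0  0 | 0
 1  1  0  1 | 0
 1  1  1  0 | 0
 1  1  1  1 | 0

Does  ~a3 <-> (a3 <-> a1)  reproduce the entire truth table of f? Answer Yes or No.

Check the formula against f row by row:
  a1=0, a2=0, a3=0, a4=0: formula gives 1, f = 1 ✓
  a1=0, a2=0, a3=0, a4=1: formula gives 1, f = 1 ✓
  a1=0, a2=0, a3=1, a4=0: formula gives 1, f = 1 ✓
  a1=0, a2=0, a3=1, a4=1: formula gives 1, f = 1 ✓
  … (the remaining 12 rows also agree.)
Every row agrees, so the formula is equivalent.

Yes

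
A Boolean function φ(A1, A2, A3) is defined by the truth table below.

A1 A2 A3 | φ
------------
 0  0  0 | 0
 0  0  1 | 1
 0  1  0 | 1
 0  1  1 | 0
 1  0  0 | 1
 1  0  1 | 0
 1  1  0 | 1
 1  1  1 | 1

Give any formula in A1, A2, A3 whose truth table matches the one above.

φ(A1, A2, A3) = ¬((((¬A1 ∧ ¬A2) ∧ ¬A3) ∨ ((¬A1 ∧ A2) ∧ A3)) ∨ ((A1 ∧ ¬A2) ∧ A3))

φ is 0 on only 3 rows — (0,0,0), (0,1,1), (1,0,1). Writing each as a minterm (¬A1·¬A2·¬A3, ¬A1·A2·A3, A1·¬A2·A3) and OR-ing them characterizes exactly where φ=0, so φ is the negation of that disjunction.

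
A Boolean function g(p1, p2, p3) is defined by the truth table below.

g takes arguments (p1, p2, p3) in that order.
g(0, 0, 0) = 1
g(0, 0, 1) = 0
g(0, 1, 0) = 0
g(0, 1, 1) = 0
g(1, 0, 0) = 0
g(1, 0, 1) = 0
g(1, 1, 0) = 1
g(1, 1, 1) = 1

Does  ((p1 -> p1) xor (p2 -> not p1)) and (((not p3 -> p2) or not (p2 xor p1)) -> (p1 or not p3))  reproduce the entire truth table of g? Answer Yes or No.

Check the formula against g row by row:
  p1=0, p2=0, p3=0: formula gives 0, but g = 1 ✗
A single disagreement suffices: at (0,0,0) they differ, so the formula does not compute g.

No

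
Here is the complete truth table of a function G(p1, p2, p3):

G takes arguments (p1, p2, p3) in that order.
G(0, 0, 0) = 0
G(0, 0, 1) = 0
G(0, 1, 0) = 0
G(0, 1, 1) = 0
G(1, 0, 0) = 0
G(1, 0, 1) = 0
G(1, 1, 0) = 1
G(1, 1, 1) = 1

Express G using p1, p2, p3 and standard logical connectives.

The 1-rows are (1,1,0), (1,1,1). Each contributes one minterm — p1·p2·¬p3; p1·p2·p3 — and their disjunction is a sum-of-products form of G.

G(p1, p2, p3) = ((p1 AND p2) AND NOT p3) OR ((p1 AND p2) AND p3)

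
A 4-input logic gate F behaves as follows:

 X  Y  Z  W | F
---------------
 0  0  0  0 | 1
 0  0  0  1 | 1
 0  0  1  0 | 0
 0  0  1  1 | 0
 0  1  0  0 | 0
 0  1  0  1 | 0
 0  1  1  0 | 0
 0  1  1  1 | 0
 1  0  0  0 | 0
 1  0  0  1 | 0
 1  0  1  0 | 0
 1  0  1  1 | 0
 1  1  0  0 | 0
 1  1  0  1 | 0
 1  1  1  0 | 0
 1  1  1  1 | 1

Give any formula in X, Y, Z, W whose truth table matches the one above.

The 1-rows are (0,0,0,0), (0,0,0,1), (1,1,1,1). Each contributes one minterm — ¬X·¬Y·¬Z·¬W; ¬X·¬Y·¬Z·W; X·Y·Z·W — and their disjunction is a sum-of-products form of F.

F(X, Y, Z, W) = ((((NOT X AND NOT Y) AND NOT Z) AND NOT W) OR (((NOT X AND NOT Y) AND NOT Z) AND W)) OR (((X AND Y) AND Z) AND W)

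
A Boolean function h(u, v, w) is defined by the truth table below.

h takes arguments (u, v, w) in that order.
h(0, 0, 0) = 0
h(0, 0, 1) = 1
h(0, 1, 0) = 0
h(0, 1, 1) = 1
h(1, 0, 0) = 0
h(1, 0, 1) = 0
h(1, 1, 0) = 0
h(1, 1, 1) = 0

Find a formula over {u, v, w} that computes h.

h(u, v, w) = ((¬u ∧ ¬v) ∧ w) ∨ ((¬u ∧ v) ∧ w)

h=1 on 2 inputs: (0,0,1), (0,1,1). Reading each as a conjunction of literals (¬u·¬v·w, ¬u·v·w) and taking the OR gives the canonical DNF.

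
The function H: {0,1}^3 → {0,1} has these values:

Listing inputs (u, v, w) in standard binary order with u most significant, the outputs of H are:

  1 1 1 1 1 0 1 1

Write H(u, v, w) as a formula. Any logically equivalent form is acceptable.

H is 0 on exactly one input, (1,0,1), whose minterm is u·¬v·w. So H is the negation of that single conjunction.

H(u, v, w) = NOT ((u AND NOT v) AND w)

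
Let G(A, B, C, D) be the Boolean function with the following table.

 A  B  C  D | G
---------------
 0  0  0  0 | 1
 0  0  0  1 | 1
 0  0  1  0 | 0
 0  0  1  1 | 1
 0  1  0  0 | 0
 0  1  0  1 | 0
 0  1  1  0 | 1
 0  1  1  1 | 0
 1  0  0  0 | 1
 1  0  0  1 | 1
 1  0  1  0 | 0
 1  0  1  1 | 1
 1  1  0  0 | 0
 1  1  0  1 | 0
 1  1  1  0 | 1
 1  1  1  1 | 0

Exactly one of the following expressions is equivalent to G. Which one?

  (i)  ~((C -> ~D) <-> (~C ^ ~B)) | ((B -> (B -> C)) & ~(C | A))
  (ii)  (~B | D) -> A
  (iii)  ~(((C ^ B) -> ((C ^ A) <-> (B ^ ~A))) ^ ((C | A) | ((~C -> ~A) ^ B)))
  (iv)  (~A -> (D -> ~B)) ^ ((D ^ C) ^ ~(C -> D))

(ii) fails at (0,0,0,0): the formula yields 0, G is 1.
(iii) fails at (0,0,1,0): the formula yields 1, G is 0.
(iv) fails at (0,0,0,1): the formula yields 0, G is 1.
That leaves (i). Evaluating it on every row reproduces the table of G exactly.

i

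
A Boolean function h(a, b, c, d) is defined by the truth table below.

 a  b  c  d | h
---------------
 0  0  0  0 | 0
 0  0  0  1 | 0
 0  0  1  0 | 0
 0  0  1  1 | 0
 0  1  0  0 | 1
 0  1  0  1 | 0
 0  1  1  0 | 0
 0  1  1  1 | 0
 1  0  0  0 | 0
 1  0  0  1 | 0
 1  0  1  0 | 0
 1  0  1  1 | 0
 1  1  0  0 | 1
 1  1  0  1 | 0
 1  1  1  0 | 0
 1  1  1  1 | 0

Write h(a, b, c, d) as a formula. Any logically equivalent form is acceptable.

h(a, b, c, d) = (((NOT a AND b) AND NOT c) AND NOT d) OR (((a AND b) AND NOT c) AND NOT d)

The 1-rows are (0,1,0,0), (1,1,0,0). Each contributes one minterm — ¬a·b·¬c·¬d; a·b·¬c·¬d — and their disjunction is a sum-of-products form of h.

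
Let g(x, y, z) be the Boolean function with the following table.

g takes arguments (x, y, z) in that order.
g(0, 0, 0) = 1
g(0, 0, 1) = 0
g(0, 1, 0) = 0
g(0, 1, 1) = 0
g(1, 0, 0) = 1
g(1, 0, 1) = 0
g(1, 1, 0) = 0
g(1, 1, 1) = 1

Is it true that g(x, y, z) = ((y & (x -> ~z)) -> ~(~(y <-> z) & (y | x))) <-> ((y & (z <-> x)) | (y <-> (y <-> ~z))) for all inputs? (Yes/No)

Yes

Check the formula against g row by row:
  x=0, y=0, z=0: formula gives 1, g = 1 ✓
  x=0, y=0, z=1: formula gives 0, g = 0 ✓
  x=0, y=1, z=0: formula gives 0, g = 0 ✓
  x=0, y=1, z=1: formula gives 0, g = 0 ✓
  x=1, y=0, z=0: formula gives 1, g = 1 ✓
  … (the remaining 3 rows also agree.)
Every row agrees, so the formula is equivalent.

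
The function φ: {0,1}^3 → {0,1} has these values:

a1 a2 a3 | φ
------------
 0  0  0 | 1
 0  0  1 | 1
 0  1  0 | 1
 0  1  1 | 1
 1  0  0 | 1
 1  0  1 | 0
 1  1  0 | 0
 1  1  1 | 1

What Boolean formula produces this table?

There are just 2 zero rows: (1,0,1), (1,1,0). Their minterms are a1·¬a2·a3, a1·a2·¬a3; the OR of those covers precisely the 0-outputs, and negating it yields φ.

φ(a1, a2, a3) = ~(((a1 & ~a2) & a3) | ((a1 & a2) & ~a3))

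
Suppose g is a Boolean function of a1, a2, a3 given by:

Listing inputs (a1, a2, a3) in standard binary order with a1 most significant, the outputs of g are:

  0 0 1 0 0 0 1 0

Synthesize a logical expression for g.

The 1-rows are (0,1,0), (1,1,0). Each contributes one minterm — ¬a1·a2·¬a3; a1·a2·¬a3 — and their disjunction is a sum-of-products form of g.

g(a1, a2, a3) = ((a1' · a2) · a3') + ((a1 · a2) · a3')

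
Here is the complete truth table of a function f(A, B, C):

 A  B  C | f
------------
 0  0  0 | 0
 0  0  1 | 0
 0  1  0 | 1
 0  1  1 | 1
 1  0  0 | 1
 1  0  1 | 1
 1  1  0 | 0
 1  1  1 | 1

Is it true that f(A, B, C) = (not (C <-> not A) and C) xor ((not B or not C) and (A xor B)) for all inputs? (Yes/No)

Evaluate (not (C <-> not A) and C) xor ((not B or not C) and (A xor B)) on each row and compare to f:
  A=0, B=0, C=0: formula gives 0, f = 0 ✓
  A=0, B=0, C=1: formula gives 0, f = 0 ✓
  A=0, B=1, C=0: formula gives 1, f = 1 ✓
  A=0, B=1, C=1: formula gives 0, but f = 1 ✗
Row (0,1,1) is a counterexample, so the formula is not equivalent to f.

No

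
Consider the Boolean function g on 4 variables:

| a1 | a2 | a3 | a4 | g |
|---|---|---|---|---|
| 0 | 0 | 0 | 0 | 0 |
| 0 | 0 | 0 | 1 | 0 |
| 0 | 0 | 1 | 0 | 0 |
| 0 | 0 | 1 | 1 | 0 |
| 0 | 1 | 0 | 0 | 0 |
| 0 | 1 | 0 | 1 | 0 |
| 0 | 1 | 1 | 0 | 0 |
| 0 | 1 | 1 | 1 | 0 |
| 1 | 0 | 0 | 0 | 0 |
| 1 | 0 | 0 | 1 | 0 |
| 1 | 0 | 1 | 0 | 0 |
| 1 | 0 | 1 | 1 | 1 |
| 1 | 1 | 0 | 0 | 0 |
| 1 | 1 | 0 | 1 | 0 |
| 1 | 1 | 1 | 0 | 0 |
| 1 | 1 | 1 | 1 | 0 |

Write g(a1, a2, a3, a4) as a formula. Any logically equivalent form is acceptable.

g(a1, a2, a3, a4) = ((a1 and not a2) and a3) and a4

Only row (1,0,1,1) gives 1. That row's minterm a1·¬a2·a3·a4 is g directly.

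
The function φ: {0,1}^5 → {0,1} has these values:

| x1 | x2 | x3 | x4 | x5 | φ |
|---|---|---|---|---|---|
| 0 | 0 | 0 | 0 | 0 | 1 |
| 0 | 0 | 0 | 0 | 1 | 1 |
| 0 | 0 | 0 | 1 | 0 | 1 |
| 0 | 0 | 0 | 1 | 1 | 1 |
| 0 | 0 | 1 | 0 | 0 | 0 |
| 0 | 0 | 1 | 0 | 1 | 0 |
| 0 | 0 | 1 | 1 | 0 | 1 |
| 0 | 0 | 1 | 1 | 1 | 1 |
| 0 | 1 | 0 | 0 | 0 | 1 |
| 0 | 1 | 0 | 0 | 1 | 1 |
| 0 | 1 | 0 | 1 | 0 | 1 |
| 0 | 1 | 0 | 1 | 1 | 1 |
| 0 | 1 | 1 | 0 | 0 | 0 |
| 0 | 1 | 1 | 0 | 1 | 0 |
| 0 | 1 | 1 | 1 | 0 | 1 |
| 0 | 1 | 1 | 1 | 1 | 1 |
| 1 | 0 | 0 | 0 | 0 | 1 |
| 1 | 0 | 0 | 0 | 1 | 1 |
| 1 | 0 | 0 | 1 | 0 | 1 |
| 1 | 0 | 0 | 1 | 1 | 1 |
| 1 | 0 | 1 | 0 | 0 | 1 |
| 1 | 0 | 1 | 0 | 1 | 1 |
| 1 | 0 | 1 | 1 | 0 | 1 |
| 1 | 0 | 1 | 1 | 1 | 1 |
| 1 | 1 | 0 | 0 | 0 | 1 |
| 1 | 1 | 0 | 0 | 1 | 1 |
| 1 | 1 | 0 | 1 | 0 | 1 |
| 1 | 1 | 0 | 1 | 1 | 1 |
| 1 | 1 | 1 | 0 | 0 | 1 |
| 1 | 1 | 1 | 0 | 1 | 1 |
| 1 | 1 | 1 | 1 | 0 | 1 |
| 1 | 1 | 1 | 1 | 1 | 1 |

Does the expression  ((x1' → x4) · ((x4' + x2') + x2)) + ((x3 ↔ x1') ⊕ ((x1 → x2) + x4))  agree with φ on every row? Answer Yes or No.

Yes

Check the formula against φ row by row:
  x1=0, x2=0, x3=0, x4=0, x5=0: formula gives 1, φ = 1 ✓
  x1=0, x2=0, x3=0, x4=0, x5=1: formula gives 1, φ = 1 ✓
  x1=0, x2=0, x3=0, x4=1, x5=0: formula gives 1, φ = 1 ✓
  x1=0, x2=0, x3=0, x4=1, x5=1: formula gives 1, φ = 1 ✓
  …and likewise for the remaining 28 rows.
Every row agrees, so the formula is equivalent.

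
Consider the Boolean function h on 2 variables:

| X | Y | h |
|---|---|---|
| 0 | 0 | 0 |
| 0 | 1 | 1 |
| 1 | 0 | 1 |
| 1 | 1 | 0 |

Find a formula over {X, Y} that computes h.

h(X, Y) = X xor Y

The output is 1 exactly when an odd number of inputs are 1 — the 2-way XOR (parity).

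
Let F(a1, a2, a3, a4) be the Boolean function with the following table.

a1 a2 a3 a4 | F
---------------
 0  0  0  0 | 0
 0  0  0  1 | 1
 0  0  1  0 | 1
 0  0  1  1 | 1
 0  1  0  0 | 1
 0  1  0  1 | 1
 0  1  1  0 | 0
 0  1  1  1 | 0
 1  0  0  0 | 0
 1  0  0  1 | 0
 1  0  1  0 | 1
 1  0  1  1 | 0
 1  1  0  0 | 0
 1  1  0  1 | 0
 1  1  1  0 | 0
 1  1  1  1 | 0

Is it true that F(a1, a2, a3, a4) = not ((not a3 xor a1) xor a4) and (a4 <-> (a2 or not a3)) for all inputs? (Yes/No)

Evaluate not ((not a3 xor a1) xor a4) and (a4 <-> (a2 or not a3)) on each row and compare to F:
  a1=0, a2=0, a3=0, a4=0: formula gives 0, F = 0 ✓
  a1=0, a2=0, a3=0, a4=1: formula gives 1, F = 1 ✓
  a1=0, a2=0, a3=1, a4=0: formula gives 1, F = 1 ✓
  a1=0, a2=0, a3=1, a4=1: formula gives 0, but F = 1 ✗
Row (0,0,1,1) is a counterexample, so the formula is not equivalent to F.

No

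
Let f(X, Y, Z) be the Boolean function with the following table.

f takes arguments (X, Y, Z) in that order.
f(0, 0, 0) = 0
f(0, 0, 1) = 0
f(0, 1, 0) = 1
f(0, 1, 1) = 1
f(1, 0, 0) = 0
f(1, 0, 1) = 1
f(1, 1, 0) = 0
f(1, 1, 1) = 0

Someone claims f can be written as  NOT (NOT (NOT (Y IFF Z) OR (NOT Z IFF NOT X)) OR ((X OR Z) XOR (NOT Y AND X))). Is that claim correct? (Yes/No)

No

Test each input against both f and the formula:
  X=0, Y=0, Z=0: formula gives 1, but f = 0 ✗
Since they disagree at (0,0,0), the expression is not a correct formula for f.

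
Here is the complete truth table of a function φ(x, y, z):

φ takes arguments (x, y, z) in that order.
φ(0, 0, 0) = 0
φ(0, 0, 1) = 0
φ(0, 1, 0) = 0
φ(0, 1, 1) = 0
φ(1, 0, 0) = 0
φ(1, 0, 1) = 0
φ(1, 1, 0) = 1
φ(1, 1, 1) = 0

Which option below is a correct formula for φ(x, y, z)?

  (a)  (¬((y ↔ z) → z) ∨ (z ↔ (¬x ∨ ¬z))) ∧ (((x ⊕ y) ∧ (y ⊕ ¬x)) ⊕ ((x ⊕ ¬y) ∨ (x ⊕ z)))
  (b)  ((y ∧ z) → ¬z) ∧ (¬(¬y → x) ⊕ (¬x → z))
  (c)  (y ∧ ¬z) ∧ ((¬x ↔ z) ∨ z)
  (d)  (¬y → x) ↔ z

c

(a) disagrees with φ on (0,0,0) (formula → 1, table → 0); rule it out.
(b) disagrees with φ on (0,0,0) (formula → 1, table → 0); rule it out.
(d) disagrees with φ on (0,0,0) (formula → 1, table → 0); rule it out.
(c) is the remaining candidate, and it agrees with φ on all 8 inputs.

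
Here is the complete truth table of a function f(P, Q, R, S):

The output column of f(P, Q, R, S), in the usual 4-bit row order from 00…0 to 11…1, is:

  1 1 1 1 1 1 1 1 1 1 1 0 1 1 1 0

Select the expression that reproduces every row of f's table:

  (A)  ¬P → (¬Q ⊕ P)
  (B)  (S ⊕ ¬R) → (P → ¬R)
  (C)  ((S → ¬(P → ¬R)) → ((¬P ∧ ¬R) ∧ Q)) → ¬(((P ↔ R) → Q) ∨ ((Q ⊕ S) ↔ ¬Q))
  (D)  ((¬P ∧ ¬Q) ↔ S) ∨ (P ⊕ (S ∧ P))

(A) disagrees with f on (0,1,0,0) (formula → 0, table → 1); rule it out.
(C) disagrees with f on (0,0,0,1) (formula → 0, table → 1); rule it out.
(D) disagrees with f on (0,0,0,0) (formula → 0, table → 1); rule it out.
(B) is the remaining candidate, and it agrees with f on all 16 inputs.

B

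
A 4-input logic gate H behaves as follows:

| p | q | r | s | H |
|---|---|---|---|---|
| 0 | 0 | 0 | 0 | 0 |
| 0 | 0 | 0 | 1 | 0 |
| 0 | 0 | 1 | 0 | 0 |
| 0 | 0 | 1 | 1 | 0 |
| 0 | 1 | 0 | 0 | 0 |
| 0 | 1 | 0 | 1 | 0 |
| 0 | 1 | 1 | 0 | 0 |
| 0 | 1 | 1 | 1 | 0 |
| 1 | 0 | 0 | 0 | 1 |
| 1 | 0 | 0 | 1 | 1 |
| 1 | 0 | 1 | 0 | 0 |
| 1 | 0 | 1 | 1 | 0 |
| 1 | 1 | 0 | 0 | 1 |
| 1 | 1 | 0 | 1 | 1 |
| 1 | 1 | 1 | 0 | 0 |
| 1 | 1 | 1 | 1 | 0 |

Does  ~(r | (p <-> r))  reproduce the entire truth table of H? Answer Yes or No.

Check the formula against H row by row:
  p=0, q=0, r=0, s=0: formula gives 0, H = 0 ✓
  p=0, q=0, r=0, s=1: formula gives 0, H = 0 ✓
  p=0, q=0, r=1, s=0: formula gives 0, H = 0 ✓
  p=0, q=0, r=1, s=1: formula gives 0, H = 0 ✓
  … (the remaining 12 rows also agree.)
All 16 rows match — the expression computes H exactly.

Yes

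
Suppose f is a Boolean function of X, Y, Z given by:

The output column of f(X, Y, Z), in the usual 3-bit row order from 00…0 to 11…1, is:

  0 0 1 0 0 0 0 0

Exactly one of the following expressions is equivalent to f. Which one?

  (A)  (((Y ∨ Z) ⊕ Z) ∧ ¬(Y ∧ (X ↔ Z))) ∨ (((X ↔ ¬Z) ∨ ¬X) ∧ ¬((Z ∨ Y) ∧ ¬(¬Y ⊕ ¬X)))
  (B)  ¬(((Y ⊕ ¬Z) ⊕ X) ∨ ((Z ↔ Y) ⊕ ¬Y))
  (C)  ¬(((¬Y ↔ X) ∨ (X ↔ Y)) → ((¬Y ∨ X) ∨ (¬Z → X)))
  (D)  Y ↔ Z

(A): at (0,0,0) it gives 1, but f = 0 — eliminated.
(B): at (1,0,0) it gives 1, but f = 0 — eliminated.
(D): at (0,0,0) it gives 1, but f = 0 — eliminated.
That leaves (C). Evaluating it on every row reproduces the table of f exactly.

C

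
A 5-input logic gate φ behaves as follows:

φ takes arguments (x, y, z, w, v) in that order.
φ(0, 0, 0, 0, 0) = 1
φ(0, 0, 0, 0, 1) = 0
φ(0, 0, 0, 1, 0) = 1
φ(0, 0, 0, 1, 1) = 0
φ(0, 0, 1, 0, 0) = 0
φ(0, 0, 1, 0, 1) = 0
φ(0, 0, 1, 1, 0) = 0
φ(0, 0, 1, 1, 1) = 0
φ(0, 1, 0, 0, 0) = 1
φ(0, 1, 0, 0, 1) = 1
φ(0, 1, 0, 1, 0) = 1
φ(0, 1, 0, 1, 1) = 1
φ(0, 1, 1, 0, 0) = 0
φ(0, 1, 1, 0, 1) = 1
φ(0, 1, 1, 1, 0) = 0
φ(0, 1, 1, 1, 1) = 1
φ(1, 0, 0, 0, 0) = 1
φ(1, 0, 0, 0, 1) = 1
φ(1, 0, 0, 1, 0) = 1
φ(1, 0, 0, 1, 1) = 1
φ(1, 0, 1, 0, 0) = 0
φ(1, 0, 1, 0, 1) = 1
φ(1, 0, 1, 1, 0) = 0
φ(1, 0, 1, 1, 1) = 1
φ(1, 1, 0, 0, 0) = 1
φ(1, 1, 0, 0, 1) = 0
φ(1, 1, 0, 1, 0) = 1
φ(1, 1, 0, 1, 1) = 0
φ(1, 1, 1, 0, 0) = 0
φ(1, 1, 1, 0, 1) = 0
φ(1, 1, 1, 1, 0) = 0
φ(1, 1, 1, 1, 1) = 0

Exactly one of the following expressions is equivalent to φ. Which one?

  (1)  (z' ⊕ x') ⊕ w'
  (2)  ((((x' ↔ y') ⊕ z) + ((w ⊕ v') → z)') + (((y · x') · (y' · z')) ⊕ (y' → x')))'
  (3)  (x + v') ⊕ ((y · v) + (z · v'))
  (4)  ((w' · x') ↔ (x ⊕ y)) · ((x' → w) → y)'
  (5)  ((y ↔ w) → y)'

(1) disagrees with φ on (0,0,0,0,1) (formula → 1, table → 0); rule it out.
(2) disagrees with φ on (0,0,0,0,0) (formula → 0, table → 1); rule it out.
(4) disagrees with φ on (0,0,0,0,0) (formula → 0, table → 1); rule it out.
(5) disagrees with φ on (0,0,0,0,1) (formula → 1, table → 0); rule it out.
That leaves (3). Evaluating it on every row reproduces the table of φ exactly.

3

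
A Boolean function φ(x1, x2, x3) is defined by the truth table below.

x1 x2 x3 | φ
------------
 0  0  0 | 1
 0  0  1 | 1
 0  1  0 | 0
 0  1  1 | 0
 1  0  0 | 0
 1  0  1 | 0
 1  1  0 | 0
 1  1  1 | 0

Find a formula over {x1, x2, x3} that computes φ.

φ(x1, x2, x3) = ((¬x1 ∧ ¬x2) ∧ ¬x3) ∨ ((¬x1 ∧ ¬x2) ∧ x3)

Collect the rows where φ=1 — (0,0,0), (0,0,1) — and write one minterm per row: ¬x1·¬x2·¬x3, ¬x1·¬x2·x3. Their union (logical OR) reproduces the table exactly.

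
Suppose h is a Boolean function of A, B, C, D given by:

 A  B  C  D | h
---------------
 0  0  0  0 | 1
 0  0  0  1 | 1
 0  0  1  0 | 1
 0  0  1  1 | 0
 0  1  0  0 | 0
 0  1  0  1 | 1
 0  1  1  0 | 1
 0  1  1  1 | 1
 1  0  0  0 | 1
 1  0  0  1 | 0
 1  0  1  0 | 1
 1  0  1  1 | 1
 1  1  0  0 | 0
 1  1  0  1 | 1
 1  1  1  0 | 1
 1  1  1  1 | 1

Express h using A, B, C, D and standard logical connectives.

h(A, B, C, D) = ¬((((((¬A ∧ ¬B) ∧ C) ∧ D) ∨ (((¬A ∧ B) ∧ ¬C) ∧ ¬D)) ∨ (((A ∧ ¬B) ∧ ¬C) ∧ D)) ∨ (((A ∧ B) ∧ ¬C) ∧ ¬D))

There are just 4 zero rows: (0,0,1,1), (0,1,0,0), (1,0,0,1), (1,1,0,0). Their minterms are ¬A·¬B·C·D, ¬A·B·¬C·¬D, A·¬B·¬C·D, A·B·¬C·¬D; the OR of those covers precisely the 0-outputs, and negating it yields h.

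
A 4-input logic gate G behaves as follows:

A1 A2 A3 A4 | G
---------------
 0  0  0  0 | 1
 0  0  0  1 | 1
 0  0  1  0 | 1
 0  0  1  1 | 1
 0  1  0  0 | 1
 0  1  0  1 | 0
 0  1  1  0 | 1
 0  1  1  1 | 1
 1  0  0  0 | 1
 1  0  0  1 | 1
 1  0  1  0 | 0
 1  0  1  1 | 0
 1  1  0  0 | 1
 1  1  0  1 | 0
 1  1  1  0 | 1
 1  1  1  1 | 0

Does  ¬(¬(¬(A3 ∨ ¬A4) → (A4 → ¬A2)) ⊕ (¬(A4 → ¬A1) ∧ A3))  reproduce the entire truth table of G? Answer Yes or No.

No

Check the formula against G row by row:
  A1=0, A2=0, A3=0, A4=0: formula gives 1, G = 1 ✓
  A1=0, A2=0, A3=0, A4=1: formula gives 1, G = 1 ✓
  A1=0, A2=0, A3=1, A4=0: formula gives 1, G = 1 ✓
  A1=0, A2=0, A3=1, A4=1: formula gives 1, G = 1 ✓
  …
  A1=1, A2=0, A3=1, A4=0: formula gives 1, but G = 0 ✗
Row (1,0,1,0) is a counterexample, so the formula is not equivalent to G.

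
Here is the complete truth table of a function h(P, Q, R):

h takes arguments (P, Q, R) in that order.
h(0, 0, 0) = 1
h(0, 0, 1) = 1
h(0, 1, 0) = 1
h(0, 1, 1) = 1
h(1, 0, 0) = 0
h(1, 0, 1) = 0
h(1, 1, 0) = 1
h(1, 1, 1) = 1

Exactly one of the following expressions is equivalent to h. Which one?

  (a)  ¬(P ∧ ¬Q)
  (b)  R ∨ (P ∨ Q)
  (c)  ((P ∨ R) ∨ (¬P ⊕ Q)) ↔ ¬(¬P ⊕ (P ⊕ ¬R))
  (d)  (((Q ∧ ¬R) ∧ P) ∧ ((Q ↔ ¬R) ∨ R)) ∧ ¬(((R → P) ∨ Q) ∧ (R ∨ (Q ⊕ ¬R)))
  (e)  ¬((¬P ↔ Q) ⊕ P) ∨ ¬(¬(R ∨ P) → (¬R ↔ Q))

a

(b) disagrees with h on (0,0,0) (formula → 0, table → 1); rule it out.
(c) disagrees with h on (0,0,1) (formula → 0, table → 1); rule it out.
(d) disagrees with h on (0,0,0) (formula → 0, table → 1); rule it out.
(e) disagrees with h on (0,1,0) (formula → 0, table → 1); rule it out.
Only (a) survives; checking it on all 8 rows confirms it matches h.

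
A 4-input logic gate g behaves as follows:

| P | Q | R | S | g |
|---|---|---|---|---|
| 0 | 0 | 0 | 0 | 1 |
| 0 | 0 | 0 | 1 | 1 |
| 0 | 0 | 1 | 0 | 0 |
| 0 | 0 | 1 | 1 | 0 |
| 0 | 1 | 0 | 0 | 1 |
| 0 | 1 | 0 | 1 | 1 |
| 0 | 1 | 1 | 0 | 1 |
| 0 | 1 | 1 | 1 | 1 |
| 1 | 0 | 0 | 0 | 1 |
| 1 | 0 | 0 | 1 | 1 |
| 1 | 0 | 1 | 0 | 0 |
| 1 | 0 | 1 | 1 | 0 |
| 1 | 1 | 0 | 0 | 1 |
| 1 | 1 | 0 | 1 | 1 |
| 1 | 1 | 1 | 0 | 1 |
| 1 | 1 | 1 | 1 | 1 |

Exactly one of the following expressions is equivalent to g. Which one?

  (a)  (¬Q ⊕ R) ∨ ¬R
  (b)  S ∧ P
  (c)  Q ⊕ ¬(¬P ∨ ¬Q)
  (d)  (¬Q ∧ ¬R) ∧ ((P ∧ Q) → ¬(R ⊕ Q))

(b) disagrees with g on (0,0,0,0) (formula → 0, table → 1); rule it out.
(c) disagrees with g on (0,0,0,0) (formula → 0, table → 1); rule it out.
(d) disagrees with g on (0,1,0,0) (formula → 0, table → 1); rule it out.
That leaves (a). Evaluating it on every row reproduces the table of g exactly.

a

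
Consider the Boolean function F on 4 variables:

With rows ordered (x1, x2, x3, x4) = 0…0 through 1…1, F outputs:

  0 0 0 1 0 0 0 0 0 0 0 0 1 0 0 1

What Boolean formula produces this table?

F(x1, x2, x3, x4) = ((((x1' · x2') · x3) · x4) + (((x1 · x2) · x3') · x4')) + (((x1 · x2) · x3) · x4)

The 1-rows are (0,0,1,1), (1,1,0,0), (1,1,1,1). Each contributes one minterm — ¬x1·¬x2·x3·x4; x1·x2·¬x3·¬x4; x1·x2·x3·x4 — and their disjunction is a sum-of-products form of F.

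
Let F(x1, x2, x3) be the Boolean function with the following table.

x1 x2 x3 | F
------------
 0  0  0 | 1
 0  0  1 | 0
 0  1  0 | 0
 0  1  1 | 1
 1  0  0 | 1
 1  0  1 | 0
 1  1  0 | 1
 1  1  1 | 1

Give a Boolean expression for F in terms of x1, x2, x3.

F(x1, x2, x3) = not ((((not x1 and not x2) and x3) or ((not x1 and x2) and not x3)) or ((x1 and not x2) and x3))

The 0-rows are (0,0,1), (0,1,0), (1,0,1). Take each as a conjunction (¬x1·¬x2·x3, ¬x1·x2·¬x3, x1·¬x2·x3), form their disjunction, and complement — that gives a formula that is 1 everywhere F is.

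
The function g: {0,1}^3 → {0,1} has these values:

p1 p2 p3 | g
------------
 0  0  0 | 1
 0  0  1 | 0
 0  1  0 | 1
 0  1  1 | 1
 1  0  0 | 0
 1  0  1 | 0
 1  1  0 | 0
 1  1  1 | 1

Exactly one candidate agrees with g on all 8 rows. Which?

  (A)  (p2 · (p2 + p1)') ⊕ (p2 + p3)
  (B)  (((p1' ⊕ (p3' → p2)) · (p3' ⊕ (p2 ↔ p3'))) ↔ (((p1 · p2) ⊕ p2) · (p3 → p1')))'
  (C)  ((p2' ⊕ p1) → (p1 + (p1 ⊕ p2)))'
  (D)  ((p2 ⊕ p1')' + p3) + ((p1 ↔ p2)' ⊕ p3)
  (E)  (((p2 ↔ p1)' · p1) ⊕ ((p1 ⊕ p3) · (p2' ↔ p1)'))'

(A) disagrees with g on (0,0,0) (formula → 0, table → 1); rule it out.
(B) disagrees with g on (1,0,1) (formula → 1, table → 0); rule it out.
(C) disagrees with g on (0,0,1) (formula → 1, table → 0); rule it out.
(D) disagrees with g on (0,0,0) (formula → 0, table → 1); rule it out.
(E) is the remaining candidate, and it agrees with g on all 8 inputs.

E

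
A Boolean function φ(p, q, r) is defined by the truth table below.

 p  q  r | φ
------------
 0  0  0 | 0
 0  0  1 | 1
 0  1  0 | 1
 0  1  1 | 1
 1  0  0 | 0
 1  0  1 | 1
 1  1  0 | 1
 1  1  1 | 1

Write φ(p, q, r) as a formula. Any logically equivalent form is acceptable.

There are just 2 zero rows: (0,0,0), (1,0,0). Their minterms are ¬p·¬q·¬r, p·¬q·¬r; the OR of those covers precisely the 0-outputs, and negating it yields φ.

φ(p, q, r) = (((p' · q') · r') + ((p · q') · r'))'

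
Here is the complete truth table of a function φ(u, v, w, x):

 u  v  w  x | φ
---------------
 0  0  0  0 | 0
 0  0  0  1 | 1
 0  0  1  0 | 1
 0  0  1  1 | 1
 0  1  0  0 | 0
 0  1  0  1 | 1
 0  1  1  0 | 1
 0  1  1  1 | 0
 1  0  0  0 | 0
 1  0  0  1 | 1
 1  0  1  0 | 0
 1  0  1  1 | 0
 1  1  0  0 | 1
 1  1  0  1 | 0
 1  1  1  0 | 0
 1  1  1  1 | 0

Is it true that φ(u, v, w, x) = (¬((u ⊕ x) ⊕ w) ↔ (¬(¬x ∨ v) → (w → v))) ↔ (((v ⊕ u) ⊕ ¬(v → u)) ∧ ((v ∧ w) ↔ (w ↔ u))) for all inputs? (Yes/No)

No

Evaluate (¬((u ⊕ x) ⊕ w) ↔ (¬(¬x ∨ v) → (w → v))) ↔ (((v ⊕ u) ⊕ ¬(v → u)) ∧ ((v ∧ w) ↔ (w ↔ u))) on each row and compare to φ:
  u=0, v=0, w=0, x=0: formula gives 0, φ = 0 ✓
  u=0, v=0, w=0, x=1: formula gives 1, φ = 1 ✓
  u=0, v=0, w=1, x=0: formula gives 1, φ = 1 ✓
  u=0, v=0, w=1, x=1: formula gives 1, φ = 1 ✓
  …
  u=1, v=1, w=1, x=1: formula gives 1, but φ = 0 ✗
Row (1,1,1,1) is a counterexample, so the formula is not equivalent to φ.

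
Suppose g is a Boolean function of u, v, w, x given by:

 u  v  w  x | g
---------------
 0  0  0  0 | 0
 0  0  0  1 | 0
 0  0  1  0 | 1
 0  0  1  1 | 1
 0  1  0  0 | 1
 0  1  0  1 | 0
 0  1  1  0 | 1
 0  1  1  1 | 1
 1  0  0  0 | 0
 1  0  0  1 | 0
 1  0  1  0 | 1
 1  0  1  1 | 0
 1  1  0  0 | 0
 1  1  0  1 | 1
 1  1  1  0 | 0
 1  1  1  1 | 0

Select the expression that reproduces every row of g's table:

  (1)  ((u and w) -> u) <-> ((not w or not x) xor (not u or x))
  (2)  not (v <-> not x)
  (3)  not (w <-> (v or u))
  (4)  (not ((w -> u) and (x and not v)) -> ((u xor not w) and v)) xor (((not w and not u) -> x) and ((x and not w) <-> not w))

(1) disagrees with g on (0,0,1,0) (formula → 0, table → 1); rule it out.
(2) disagrees with g on (0,0,0,0) (formula → 1, table → 0); rule it out.
(3) disagrees with g on (0,1,0,1) (formula → 1, table → 0); rule it out.
Only (4) survives; checking it on all 16 rows confirms it matches g.

4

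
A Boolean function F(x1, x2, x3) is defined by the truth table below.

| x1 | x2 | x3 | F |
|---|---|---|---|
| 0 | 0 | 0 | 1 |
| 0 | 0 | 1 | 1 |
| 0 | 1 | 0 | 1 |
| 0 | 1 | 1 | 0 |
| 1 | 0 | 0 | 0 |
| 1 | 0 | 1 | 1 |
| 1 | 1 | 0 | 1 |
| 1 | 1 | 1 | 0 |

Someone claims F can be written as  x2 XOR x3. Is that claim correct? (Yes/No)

No

Evaluate x2 XOR x3 on each row and compare to F:
  x1=0, x2=0, x3=0: formula gives 0, but F = 1 ✗
Since they disagree at (0,0,0), the expression is not a correct formula for F.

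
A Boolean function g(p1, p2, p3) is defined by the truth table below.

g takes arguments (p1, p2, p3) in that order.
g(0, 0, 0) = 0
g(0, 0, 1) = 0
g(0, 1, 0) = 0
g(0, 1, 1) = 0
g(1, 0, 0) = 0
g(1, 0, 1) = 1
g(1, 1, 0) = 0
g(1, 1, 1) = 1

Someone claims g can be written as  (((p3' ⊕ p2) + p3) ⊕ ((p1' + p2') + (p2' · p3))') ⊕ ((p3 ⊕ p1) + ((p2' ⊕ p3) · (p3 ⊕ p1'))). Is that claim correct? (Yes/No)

Evaluate (((p3' ⊕ p2) + p3) ⊕ ((p1' + p2') + (p2' · p3))') ⊕ ((p3 ⊕ p1) + ((p2' ⊕ p3) · (p3 ⊕ p1'))) on each row and compare to g:
  p1=0, p2=0, p3=0: formula gives 0, g = 0 ✓
  p1=0, p2=0, p3=1: formula gives 0, g = 0 ✓
  p1=0, p2=1, p3=0: formula gives 0, g = 0 ✓
  p1=0, p2=1, p3=1: formula gives 0, g = 0 ✓
  p1=1, p2=0, p3=0: formula gives 0, g = 0 ✓
  … (the remaining 3 rows also agree.)
Every row agrees, so the formula is equivalent.

Yes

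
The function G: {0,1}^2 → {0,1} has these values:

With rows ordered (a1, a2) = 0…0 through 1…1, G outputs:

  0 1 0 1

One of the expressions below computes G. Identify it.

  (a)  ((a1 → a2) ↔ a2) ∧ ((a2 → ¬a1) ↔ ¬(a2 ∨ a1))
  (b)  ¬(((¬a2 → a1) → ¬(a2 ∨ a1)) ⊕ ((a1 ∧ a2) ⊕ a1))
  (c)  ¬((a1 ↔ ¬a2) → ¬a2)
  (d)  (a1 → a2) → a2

b

(a) disagrees with G on (0,1) (formula → 0, table → 1); rule it out.
(c) disagrees with G on (1,1) (formula → 0, table → 1); rule it out.
(d) disagrees with G on (1,0) (formula → 1, table → 0); rule it out.
(b) is the remaining candidate, and it agrees with G on all 4 inputs.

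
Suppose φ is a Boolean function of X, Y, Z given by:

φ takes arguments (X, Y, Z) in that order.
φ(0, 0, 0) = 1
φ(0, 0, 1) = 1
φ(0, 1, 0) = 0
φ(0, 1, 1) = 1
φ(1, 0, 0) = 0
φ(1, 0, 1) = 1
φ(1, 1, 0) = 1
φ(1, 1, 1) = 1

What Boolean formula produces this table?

The 0-rows are (0,1,0), (1,0,0). Take each as a conjunction (¬X·Y·¬Z, X·¬Y·¬Z), form their disjunction, and complement — that gives a formula that is 1 everywhere φ is.

φ(X, Y, Z) = NOT (((NOT X AND Y) AND NOT Z) OR ((X AND NOT Y) AND NOT Z))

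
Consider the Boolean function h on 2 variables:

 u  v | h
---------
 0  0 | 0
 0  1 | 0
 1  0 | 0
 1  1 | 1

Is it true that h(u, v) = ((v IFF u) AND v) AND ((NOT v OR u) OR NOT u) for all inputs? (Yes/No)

Test each input against both h and the formula:
  u=0, v=0: formula gives 0, h = 0 ✓
  u=0, v=1: formula gives 0, h = 0 ✓
  u=1, v=0: formula gives 0, h = 0 ✓
  u=1, v=1: formula gives 1, h = 1 ✓
Every row agrees, so the formula is equivalent.

Yes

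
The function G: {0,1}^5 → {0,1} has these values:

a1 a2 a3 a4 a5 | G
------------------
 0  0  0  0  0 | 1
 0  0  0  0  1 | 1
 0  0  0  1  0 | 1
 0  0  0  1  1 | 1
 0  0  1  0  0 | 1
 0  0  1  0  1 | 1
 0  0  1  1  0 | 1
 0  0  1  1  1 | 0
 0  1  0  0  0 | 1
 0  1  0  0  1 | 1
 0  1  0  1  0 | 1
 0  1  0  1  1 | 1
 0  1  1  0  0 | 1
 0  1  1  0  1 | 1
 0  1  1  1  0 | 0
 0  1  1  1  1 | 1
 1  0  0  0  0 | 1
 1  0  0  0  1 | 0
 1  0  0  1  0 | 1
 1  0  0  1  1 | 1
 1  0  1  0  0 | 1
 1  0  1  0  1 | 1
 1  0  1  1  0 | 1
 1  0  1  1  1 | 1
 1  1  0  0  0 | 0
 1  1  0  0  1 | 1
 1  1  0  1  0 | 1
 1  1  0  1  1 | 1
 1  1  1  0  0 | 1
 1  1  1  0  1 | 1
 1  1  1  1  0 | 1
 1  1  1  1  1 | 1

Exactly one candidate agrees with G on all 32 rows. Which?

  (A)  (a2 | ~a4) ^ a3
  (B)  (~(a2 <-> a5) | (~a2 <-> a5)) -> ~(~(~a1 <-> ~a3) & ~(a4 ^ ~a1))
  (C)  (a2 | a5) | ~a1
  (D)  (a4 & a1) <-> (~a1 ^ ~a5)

(A) fails at (0,0,0,1,0): the formula yields 0, G is 1.
(C) fails at (0,0,1,1,1): the formula yields 1, G is 0.
(D) fails at (0,0,0,0,1): the formula yields 0, G is 1.
Only (B) survives; checking it on all 32 rows confirms it matches G.

B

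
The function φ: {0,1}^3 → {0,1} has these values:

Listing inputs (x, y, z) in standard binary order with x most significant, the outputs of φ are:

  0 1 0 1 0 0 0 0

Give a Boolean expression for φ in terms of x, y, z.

φ(x, y, z) = ((x' · y') · z) + ((x' · y) · z)

Collect the rows where φ=1 — (0,0,1), (0,1,1) — and write one minterm per row: ¬x·¬y·z, ¬x·y·z. Their union (logical OR) reproduces the table exactly.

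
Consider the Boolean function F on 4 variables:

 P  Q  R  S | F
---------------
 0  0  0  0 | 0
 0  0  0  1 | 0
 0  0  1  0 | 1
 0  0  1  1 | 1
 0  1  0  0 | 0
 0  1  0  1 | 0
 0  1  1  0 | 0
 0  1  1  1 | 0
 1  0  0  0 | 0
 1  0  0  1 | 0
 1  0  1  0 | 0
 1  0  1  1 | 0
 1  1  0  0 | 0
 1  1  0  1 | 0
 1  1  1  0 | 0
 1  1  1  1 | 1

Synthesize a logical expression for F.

F(P, Q, R, S) = ((((¬P ∧ ¬Q) ∧ R) ∧ ¬S) ∨ (((¬P ∧ ¬Q) ∧ R) ∧ S)) ∨ (((P ∧ Q) ∧ R) ∧ S)

F=1 on 3 inputs: (0,0,1,0), (0,0,1,1), (1,1,1,1). Reading each as a conjunction of literals (¬P·¬Q·R·¬S, ¬P·¬Q·R·S, P·Q·R·S) and taking the OR gives the canonical DNF.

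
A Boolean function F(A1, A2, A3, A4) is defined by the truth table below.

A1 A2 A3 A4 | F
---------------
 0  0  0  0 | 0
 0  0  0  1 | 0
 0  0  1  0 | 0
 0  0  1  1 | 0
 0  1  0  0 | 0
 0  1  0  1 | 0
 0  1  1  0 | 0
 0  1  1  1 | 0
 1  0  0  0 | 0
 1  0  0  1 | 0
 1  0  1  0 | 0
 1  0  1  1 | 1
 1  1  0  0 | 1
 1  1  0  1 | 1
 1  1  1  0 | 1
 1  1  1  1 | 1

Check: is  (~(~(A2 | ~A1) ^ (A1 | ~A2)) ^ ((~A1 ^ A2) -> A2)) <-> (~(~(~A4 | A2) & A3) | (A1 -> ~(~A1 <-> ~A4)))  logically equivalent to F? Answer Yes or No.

Evaluate (~(~(A2 | ~A1) ^ (A1 | ~A2)) ^ ((~A1 ^ A2) -> A2)) <-> (~(~(~A4 | A2) & A3) | (A1 -> ~(~A1 <-> ~A4))) on each row and compare to F:
  A1=0, A2=0, A3=0, A4=0: formula gives 0, F = 0 ✓
  A1=0, A2=0, A3=0, A4=1: formula gives 0, F = 0 ✓
  A1=0, A2=0, A3=1, A4=0: formula gives 0, F = 0 ✓
  A1=0, A2=0, A3=1, A4=1: formula gives 0, F = 0 ✓
  … (the remaining 12 rows also agree.)
No disagreement on any input; they are logically equivalent.

Yes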